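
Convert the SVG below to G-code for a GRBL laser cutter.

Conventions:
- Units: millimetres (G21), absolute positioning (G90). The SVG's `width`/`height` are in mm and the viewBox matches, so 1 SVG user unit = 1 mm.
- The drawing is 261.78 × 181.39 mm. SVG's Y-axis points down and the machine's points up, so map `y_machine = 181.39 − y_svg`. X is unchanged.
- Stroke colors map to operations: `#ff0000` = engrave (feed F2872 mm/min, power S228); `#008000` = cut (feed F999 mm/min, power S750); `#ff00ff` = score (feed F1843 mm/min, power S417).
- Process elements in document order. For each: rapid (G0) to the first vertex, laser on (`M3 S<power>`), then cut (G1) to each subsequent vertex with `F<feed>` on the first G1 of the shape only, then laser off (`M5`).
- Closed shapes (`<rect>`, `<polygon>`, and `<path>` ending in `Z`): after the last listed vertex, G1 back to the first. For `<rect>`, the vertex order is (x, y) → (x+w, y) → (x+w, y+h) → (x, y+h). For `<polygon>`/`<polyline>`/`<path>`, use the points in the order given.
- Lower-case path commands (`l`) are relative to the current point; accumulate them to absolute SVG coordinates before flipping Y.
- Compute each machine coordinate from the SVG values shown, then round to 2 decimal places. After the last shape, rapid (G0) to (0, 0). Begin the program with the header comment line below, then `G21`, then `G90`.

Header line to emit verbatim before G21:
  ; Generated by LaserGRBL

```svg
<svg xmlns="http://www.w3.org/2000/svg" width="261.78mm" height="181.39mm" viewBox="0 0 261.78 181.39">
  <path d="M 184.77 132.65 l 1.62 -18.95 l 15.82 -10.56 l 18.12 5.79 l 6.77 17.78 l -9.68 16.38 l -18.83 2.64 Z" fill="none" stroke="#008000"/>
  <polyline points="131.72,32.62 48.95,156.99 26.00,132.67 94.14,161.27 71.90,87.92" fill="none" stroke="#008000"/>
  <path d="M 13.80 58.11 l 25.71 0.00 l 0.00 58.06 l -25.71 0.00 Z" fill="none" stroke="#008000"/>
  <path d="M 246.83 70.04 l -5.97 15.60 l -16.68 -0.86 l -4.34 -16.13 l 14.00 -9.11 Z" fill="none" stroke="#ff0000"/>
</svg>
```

1 u = 1 mm; y_m = 181.39 − y.

[1] `<path>` regular polygon, #008000→cut S750 F999: (184.77,48.74) → (186.39,67.69) → (202.21,78.25) → (220.33,72.46) → (227.10,54.68) → (217.42,38.30) → (198.59,35.66) → (184.77,48.74) (closed)

[2] `<polyline>` open polyline, #008000→cut S750 F999: (131.72,148.77) → (48.95,24.40) → (26.00,48.72) → (94.14,20.12) → (71.90,93.47)

[3] `<path>` rectangle, #008000→cut S750 F999: (13.80,123.28) → (39.51,123.28) → (39.51,65.22) → (13.80,65.22) → (13.80,123.28) (closed)

[4] `<path>` regular polygon, #ff0000→engrave S228 F2872: (246.83,111.35) → (240.86,95.75) → (224.18,96.61) → (219.84,112.74) → (233.84,121.85) → (246.83,111.35) (closed)

; Generated by LaserGRBL
G21
G90
G0 X184.77 Y48.74
M3 S750
G1 X186.39 Y67.69 F999
G1 X202.21 Y78.25
G1 X220.33 Y72.46
G1 X227.10 Y54.68
G1 X217.42 Y38.30
G1 X198.59 Y35.66
G1 X184.77 Y48.74
M5
G0 X131.72 Y148.77
M3 S750
G1 X48.95 Y24.40 F999
G1 X26.00 Y48.72
G1 X94.14 Y20.12
G1 X71.90 Y93.47
M5
G0 X13.80 Y123.28
M3 S750
G1 X39.51 Y123.28 F999
G1 X39.51 Y65.22
G1 X13.80 Y65.22
G1 X13.80 Y123.28
M5
G0 X246.83 Y111.35
M3 S228
G1 X240.86 Y95.75 F2872
G1 X224.18 Y96.61
G1 X219.84 Y112.74
G1 X233.84 Y121.85
G1 X246.83 Y111.35
M5
G0 X0.00 Y0.00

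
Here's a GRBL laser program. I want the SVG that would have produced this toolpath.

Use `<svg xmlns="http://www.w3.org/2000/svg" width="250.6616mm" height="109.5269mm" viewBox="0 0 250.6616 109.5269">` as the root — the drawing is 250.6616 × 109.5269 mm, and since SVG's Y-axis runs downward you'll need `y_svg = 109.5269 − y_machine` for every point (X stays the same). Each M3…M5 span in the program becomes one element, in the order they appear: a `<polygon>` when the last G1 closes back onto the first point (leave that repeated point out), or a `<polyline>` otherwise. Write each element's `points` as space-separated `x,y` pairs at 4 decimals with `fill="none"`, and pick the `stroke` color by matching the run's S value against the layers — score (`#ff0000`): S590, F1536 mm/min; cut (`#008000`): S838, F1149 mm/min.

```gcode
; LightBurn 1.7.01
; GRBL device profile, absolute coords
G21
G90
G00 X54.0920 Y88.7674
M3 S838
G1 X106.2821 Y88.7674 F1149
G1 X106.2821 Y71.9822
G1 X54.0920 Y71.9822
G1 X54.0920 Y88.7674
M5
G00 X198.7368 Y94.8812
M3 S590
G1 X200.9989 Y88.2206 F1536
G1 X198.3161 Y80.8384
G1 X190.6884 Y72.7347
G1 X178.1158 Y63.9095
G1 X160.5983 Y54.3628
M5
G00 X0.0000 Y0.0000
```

Each laser-on run becomes one SVG element. Flip Y back into SVG space with y_svg = 109.5269 − y_machine.

Run 1: power S838 maps to stroke `#008000` (cut). The run returns to its start, so emit a `<polygon>` with points (Y-flipped): 54.0920,20.7595 106.2821,20.7595 106.2821,37.5447 54.0920,37.5447.

Run 2: the run's S590 means `#ff0000` (score). The run is open, so emit a `<polyline>` with points (Y-flipped): 198.7368,14.6457 200.9989,21.3063 198.3161,28.6885 190.6884,36.7922 178.1158,45.6174 160.5983,55.1641.

<svg xmlns="http://www.w3.org/2000/svg" width="250.6616mm" height="109.5269mm" viewBox="0 0 250.6616 109.5269">
  <polygon points="54.0920,20.7595 106.2821,20.7595 106.2821,37.5447 54.0920,37.5447" fill="none" stroke="#008000"/>
  <polyline points="198.7368,14.6457 200.9989,21.3063 198.3161,28.6885 190.6884,36.7922 178.1158,45.6174 160.5983,55.1641" fill="none" stroke="#ff0000"/>
</svg>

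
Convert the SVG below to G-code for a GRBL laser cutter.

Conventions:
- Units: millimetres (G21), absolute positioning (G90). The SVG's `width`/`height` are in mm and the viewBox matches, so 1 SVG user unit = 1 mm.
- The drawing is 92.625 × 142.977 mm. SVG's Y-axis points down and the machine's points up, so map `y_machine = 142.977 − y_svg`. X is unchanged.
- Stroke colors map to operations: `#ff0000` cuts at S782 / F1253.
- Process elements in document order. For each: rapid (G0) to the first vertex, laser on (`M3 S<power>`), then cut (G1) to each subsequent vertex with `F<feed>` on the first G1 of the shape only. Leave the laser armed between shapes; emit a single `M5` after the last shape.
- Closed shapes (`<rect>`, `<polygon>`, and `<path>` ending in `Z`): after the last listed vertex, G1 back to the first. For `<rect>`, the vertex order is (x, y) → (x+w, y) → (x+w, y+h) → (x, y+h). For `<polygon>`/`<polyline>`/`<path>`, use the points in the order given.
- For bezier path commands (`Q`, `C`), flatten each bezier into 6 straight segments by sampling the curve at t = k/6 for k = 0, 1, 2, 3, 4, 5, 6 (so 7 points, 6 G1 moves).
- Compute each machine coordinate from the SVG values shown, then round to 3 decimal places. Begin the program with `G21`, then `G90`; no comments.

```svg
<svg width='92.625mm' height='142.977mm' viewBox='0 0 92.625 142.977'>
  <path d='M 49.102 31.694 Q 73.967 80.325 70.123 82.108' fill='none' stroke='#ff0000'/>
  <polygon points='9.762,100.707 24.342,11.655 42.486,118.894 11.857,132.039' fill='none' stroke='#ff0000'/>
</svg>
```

Since the viewBox matches the mm dimensions, user units are millimetres directly. The only transform is the Y-flip y_m = 142.977 − y_svg.

Shape 1 is a quadratic bezier drawn with `<path>`. Its stroke #ff0000 means cut at S782, F1253. After flipping Y the toolpath is (49.102,111.283) → (56.593,96.374) → (62.489,84.068) → (66.790,74.364) → (69.496,67.263) → (70.607,62.765) → (70.123,60.869).

Shape 2 is a closed polygon drawn with `<polygon>`. Its stroke #ff0000 means cut at S782, F1253. After flipping Y the toolpath is (9.762,42.270) → (24.342,131.322) → (42.486,24.083) → (11.857,10.938) → (9.762,42.270), returning to the start.

G21
G90
G0 X49.102 Y111.283
M3 S782
G1 X56.593 Y96.374 F1253
G1 X62.489 Y84.068
G1 X66.790 Y74.364
G1 X69.496 Y67.263
G1 X70.607 Y62.765
G1 X70.123 Y60.869
G0 X9.762 Y42.270
M3 S782
G1 X24.342 Y131.322 F1253
G1 X42.486 Y24.083
G1 X11.857 Y10.938
G1 X9.762 Y42.270
M5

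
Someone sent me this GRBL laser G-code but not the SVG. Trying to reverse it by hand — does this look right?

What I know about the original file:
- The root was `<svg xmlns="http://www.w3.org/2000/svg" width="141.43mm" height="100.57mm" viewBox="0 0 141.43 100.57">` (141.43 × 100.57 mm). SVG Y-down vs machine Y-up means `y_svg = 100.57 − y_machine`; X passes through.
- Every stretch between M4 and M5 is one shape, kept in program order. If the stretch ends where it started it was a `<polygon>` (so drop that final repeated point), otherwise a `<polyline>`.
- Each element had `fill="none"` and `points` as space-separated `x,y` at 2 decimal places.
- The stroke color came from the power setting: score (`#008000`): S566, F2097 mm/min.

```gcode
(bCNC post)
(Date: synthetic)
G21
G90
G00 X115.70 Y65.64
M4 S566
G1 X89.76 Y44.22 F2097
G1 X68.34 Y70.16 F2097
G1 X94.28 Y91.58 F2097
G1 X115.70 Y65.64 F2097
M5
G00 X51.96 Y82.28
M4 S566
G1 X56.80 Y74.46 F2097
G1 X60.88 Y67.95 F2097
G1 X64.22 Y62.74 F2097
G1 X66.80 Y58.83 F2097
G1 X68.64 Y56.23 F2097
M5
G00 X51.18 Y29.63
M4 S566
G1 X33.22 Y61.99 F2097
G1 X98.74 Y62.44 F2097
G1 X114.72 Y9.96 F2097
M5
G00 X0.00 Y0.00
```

<svg xmlns="http://www.w3.org/2000/svg" width="141.43mm" height="100.57mm" viewBox="0 0 141.43 100.57">
  <polygon points="115.70,34.93 89.76,56.35 68.34,30.41 94.28,8.99" fill="none" stroke="#008000"/>
  <polyline points="51.96,18.29 56.80,26.11 60.88,32.62 64.22,37.83 66.80,41.74 68.64,44.34" fill="none" stroke="#008000"/>
  <polyline points="51.18,70.94 33.22,38.58 98.74,38.13 114.72,90.61" fill="none" stroke="#008000"/>
</svg>

y_svg = 100.57 − y_m. Every run uses S566, so all elements get stroke `#008000` (score).

[1] closed run; points: 115.70,34.93 89.76,56.35 68.34,30.41 94.28,8.99

[2] open run; points: 51.96,18.29 56.80,26.11 60.88,32.62 64.22,37.83 66.80,41.74 68.64,44.34

[3] open run; points: 51.18,70.94 33.22,38.58 98.74,38.13 114.72,90.61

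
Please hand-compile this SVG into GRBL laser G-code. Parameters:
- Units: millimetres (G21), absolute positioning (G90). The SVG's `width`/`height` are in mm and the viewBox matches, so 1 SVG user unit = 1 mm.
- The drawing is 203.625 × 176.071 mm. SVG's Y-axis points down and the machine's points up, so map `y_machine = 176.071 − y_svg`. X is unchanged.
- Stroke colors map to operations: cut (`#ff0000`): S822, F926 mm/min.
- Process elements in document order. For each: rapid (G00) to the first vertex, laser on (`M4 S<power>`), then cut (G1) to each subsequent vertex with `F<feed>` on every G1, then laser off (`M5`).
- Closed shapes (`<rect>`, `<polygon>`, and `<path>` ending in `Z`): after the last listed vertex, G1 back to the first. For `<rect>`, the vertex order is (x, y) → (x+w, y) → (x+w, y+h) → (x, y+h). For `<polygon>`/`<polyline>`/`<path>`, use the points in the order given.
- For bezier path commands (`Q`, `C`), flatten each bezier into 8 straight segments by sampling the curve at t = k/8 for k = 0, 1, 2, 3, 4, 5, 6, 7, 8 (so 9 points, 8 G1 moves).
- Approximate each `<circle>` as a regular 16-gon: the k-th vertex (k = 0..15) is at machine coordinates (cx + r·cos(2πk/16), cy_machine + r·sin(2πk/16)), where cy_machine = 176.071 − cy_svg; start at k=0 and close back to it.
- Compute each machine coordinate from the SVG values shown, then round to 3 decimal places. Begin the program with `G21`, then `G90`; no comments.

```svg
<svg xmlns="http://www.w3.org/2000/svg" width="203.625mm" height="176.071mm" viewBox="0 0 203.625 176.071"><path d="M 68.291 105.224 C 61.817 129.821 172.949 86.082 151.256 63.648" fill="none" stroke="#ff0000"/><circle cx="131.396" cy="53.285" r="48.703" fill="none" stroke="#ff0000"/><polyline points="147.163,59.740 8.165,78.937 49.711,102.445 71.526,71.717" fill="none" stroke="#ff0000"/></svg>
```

viewBox `0 0 203.625 176.071` with mm width/height → 1 unit = 1 mm. Flip: y_m = 176.071 − y_svg.

**Shape 1** — `<path>` cubic bezier, stroke `#ff0000` → cut (S822, F926). Control points (SVG): P0=(68.291,105.224), P1=(61.817,129.821), P2=(172.949,86.082), P3=(151.256,63.648); sampled at t=k/8. Machine vertices: (68.291,70.847) → (70.887,64.651) → (81.574,63.812) → (97.416,67.277) → (115.481,73.998) → (132.831,82.924) → (146.534,93.003) → (153.654,103.187) → (151.256,112.423). Open path.

**Shape 2** — `<circle>` circle, stroke `#ff0000` → cut (S822, F926). Machine vertices: (180.099,122.786) → (176.392,141.424) → (165.834,157.224) → (150.034,167.782) → (131.396,171.489) → (112.758,167.782) → (96.958,157.224) → (86.400,141.424) → (82.693,122.786) → (86.400,104.148) → (96.958,88.348) → (112.758,77.790) → (131.396,74.083) → (150.034,77.790) → (165.834,88.348) → (176.392,104.148) → (180.099,122.786). Closed: final G1 returns to the first vertex.

**Shape 3** — `<polyline>` open polyline, stroke `#ff0000` → cut (S822, F926). Machine vertices: (147.163,116.331) → (8.165,97.134) → (49.711,73.626) → (71.526,104.354). Open path.

G21
G90
G00 X68.291 Y70.847
M4 S822
G1 X70.887 Y64.651 F926
G1 X81.574 Y63.812 F926
G1 X97.416 Y67.277 F926
G1 X115.481 Y73.998 F926
G1 X132.831 Y82.924 F926
G1 X146.534 Y93.003 F926
G1 X153.654 Y103.187 F926
G1 X151.256 Y112.423 F926
M5
G00 X180.099 Y122.786
M4 S822
G1 X176.392 Y141.424 F926
G1 X165.834 Y157.224 F926
G1 X150.034 Y167.782 F926
G1 X131.396 Y171.489 F926
G1 X112.758 Y167.782 F926
G1 X96.958 Y157.224 F926
G1 X86.400 Y141.424 F926
G1 X82.693 Y122.786 F926
G1 X86.400 Y104.148 F926
G1 X96.958 Y88.348 F926
G1 X112.758 Y77.790 F926
G1 X131.396 Y74.083 F926
G1 X150.034 Y77.790 F926
G1 X165.834 Y88.348 F926
G1 X176.392 Y104.148 F926
G1 X180.099 Y122.786 F926
M5
G00 X147.163 Y116.331
M4 S822
G1 X8.165 Y97.134 F926
G1 X49.711 Y73.626 F926
G1 X71.526 Y104.354 F926
M5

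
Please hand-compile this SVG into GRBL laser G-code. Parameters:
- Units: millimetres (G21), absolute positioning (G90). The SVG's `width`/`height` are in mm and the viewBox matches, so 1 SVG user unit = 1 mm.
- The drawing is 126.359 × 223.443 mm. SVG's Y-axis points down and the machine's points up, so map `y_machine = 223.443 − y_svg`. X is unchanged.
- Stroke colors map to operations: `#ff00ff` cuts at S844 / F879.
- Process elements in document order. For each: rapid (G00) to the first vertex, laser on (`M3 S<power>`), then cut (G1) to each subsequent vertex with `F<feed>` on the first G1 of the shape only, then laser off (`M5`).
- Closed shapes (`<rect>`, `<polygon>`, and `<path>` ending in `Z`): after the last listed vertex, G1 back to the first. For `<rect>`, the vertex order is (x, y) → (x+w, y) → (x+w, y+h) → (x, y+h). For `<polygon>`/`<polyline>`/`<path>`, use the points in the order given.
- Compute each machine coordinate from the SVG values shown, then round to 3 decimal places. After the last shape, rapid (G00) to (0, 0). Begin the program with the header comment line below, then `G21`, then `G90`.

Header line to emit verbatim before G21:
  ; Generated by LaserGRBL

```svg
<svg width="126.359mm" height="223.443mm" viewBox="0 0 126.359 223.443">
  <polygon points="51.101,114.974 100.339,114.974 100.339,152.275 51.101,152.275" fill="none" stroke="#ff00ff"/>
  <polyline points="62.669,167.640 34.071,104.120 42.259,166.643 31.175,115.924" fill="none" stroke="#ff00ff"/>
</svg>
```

; Generated by LaserGRBL
G21
G90
G00 X51.101 Y108.469
M3 S844
G1 X100.339 Y108.469 F879
G1 X100.339 Y71.168
G1 X51.101 Y71.168
G1 X51.101 Y108.469
M5
G00 X62.669 Y55.803
M3 S844
G1 X34.071 Y119.323 F879
G1 X42.259 Y56.800
G1 X31.175 Y107.519
M5
G00 X0.000 Y0.000

viewBox `0 0 126.359 223.443` with mm width/height → 1 unit = 1 mm. Flip: y_m = 223.443 − y_svg.

**Shape 1** — `<polygon>` rectangle, stroke `#ff00ff` → cut (S844, F879). Machine vertices: (51.101,108.469) → (100.339,108.469) → (100.339,71.168) → (51.101,71.168) → (51.101,108.469). Closed: final G1 returns to the first vertex.

**Shape 2** — `<polyline>` open polyline, stroke `#ff00ff` → cut (S844, F879). Machine vertices: (62.669,55.803) → (34.071,119.323) → (42.259,56.800) → (31.175,107.519). Open path.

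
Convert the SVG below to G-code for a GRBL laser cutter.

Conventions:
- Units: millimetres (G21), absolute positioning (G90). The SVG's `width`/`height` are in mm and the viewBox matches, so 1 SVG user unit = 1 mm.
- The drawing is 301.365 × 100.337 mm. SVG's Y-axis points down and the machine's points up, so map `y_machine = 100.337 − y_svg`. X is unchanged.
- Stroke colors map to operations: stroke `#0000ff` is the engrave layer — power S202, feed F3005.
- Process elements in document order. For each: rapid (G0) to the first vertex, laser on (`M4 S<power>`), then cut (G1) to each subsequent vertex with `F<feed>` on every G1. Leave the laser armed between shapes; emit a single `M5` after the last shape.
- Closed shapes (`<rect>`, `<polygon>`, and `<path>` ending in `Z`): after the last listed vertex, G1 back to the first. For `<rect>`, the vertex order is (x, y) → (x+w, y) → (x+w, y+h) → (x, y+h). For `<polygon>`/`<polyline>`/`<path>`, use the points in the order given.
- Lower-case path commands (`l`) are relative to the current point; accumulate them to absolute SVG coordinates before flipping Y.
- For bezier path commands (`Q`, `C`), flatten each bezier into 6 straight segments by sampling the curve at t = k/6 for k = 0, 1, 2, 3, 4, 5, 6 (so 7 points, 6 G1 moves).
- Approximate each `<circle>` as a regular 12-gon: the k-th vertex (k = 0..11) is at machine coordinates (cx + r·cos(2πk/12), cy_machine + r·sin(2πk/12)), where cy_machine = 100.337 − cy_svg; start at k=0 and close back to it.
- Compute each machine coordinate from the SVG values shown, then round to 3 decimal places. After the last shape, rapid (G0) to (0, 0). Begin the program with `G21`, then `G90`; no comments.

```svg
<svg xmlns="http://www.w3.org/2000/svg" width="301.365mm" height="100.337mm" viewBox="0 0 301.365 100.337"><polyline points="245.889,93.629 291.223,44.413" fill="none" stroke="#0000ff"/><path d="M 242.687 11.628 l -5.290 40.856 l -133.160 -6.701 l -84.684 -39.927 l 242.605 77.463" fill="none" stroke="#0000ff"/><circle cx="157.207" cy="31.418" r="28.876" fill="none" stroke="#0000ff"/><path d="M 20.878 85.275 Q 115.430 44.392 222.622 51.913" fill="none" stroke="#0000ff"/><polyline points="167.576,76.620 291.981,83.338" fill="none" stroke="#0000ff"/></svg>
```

viewBox `0 0 301.365 100.337` with mm width/height → 1 unit = 1 mm. Flip: y_m = 100.337 − y_svg.

**Shape 1** — `<polyline>` line segment, stroke `#0000ff` → engrave (S202, F3005). Machine vertices: (245.889,6.708) → (291.223,55.924). Open path.

**Shape 2** — `<path>` open polyline, stroke `#0000ff` → engrave (S202, F3005). Machine vertices: (242.687,88.709) → (237.397,47.853) → (104.237,54.554) → (19.553,94.481) → (262.158,17.018). Open path.

**Shape 3** — `<circle>` circle, stroke `#0000ff` → engrave (S202, F3005). Machine vertices: (186.083,68.919) → (182.214,83.357) → (171.645,93.926) → (157.207,97.795) → (142.769,93.926) → (132.200,83.357) → (128.331,68.919) → (132.200,54.481) → (142.769,43.912) → (157.207,40.043) → (171.645,43.912) → (182.214,54.481) → (186.083,68.919). Closed: final G1 returns to the first vertex.

**Shape 4** — `<path>` quadratic bezier, stroke `#0000ff` → engrave (S202, F3005). Control points (SVG): P0=(20.878,85.275), P1=(115.430,44.392), P2=(222.622,51.913); sampled at t=k/6. Machine vertices: (20.878,15.062) → (52.746,27.345) → (85.317,36.939) → (118.590,43.844) → (152.565,48.060) → (187.242,49.586) → (222.622,48.424). Open path.

**Shape 5** — `<polyline>` line segment, stroke `#0000ff` → engrave (S202, F3005). Machine vertices: (167.576,23.717) → (291.981,16.999). Open path.

G21
G90
G0 X245.889 Y6.708
M4 S202
G1 X291.223 Y55.924 F3005
G0 X242.687 Y88.709
M4 S202
G1 X237.397 Y47.853 F3005
G1 X104.237 Y54.554 F3005
G1 X19.553 Y94.481 F3005
G1 X262.158 Y17.018 F3005
G0 X186.083 Y68.919
M4 S202
G1 X182.214 Y83.357 F3005
G1 X171.645 Y93.926 F3005
G1 X157.207 Y97.795 F3005
G1 X142.769 Y93.926 F3005
G1 X132.200 Y83.357 F3005
G1 X128.331 Y68.919 F3005
G1 X132.200 Y54.481 F3005
G1 X142.769 Y43.912 F3005
G1 X157.207 Y40.043 F3005
G1 X171.645 Y43.912 F3005
G1 X182.214 Y54.481 F3005
G1 X186.083 Y68.919 F3005
G0 X20.878 Y15.062
M4 S202
G1 X52.746 Y27.345 F3005
G1 X85.317 Y36.939 F3005
G1 X118.590 Y43.844 F3005
G1 X152.565 Y48.060 F3005
G1 X187.242 Y49.586 F3005
G1 X222.622 Y48.424 F3005
G0 X167.576 Y23.717
M4 S202
G1 X291.981 Y16.999 F3005
M5
G0 X0.000 Y0.000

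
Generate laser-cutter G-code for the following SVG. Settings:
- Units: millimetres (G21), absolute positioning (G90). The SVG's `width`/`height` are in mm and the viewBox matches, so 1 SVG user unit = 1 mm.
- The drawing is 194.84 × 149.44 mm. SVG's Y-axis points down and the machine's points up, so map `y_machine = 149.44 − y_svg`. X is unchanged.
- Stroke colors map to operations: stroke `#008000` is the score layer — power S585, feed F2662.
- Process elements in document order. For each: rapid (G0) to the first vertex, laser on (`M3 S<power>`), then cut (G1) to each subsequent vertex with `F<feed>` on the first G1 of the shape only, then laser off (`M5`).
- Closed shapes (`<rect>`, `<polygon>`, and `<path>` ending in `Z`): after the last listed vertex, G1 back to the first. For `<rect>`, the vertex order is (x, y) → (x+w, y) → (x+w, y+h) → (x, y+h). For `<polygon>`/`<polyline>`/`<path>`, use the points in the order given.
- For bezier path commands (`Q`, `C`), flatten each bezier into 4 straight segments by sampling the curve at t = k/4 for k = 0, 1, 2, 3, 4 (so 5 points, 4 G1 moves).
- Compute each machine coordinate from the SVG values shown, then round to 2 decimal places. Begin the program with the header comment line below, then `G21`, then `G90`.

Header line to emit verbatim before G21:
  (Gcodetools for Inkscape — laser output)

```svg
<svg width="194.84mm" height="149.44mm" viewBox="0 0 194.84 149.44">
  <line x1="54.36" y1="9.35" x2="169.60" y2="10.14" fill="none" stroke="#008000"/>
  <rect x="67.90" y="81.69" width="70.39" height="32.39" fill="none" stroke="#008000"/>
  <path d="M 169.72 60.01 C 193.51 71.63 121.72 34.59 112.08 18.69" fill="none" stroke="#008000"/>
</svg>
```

(Gcodetools for Inkscape — laser output)
G21
G90
G0 X54.36 Y140.09
M3 S585
G1 X169.60 Y139.30 F2662
M5
G0 X67.90 Y67.75
M3 S585
G1 X138.29 Y67.75 F2662
G1 X138.29 Y35.36
G1 X67.90 Y35.36
G1 X67.90 Y67.75
M5
G0 X169.72 Y89.43
M3 S585
G1 X172.11 Y88.75 F2662
G1 X153.44 Y99.77
G1 X128.50 Y115.95
G1 X112.08 Y130.75
M5

viewBox `0 0 194.84 149.44` with mm width/height → 1 unit = 1 mm. Flip: y_m = 149.44 − y_svg.

**Shape 1** — `<line>` line segment, stroke `#008000` → score (S585, F2662). Machine vertices: (54.36,140.09) → (169.60,139.30). Open path.

**Shape 2** — `<rect>` rectangle, stroke `#008000` → score (S585, F2662). Machine vertices: (67.90,67.75) → (138.29,67.75) → (138.29,35.36) → (67.90,35.36) → (67.90,67.75). Closed: final G1 returns to the first vertex.

**Shape 3** — `<path>` cubic bezier, stroke `#008000` → score (S585, F2662). Control points (SVG): P0=(169.72,60.01), P1=(193.51,71.63), P2=(121.72,34.59), P3=(112.08,18.69); sampled at t=k/4. Machine vertices: (169.72,89.43) → (172.11,88.75) → (153.44,99.77) → (128.50,115.95) → (112.08,130.75). Open path.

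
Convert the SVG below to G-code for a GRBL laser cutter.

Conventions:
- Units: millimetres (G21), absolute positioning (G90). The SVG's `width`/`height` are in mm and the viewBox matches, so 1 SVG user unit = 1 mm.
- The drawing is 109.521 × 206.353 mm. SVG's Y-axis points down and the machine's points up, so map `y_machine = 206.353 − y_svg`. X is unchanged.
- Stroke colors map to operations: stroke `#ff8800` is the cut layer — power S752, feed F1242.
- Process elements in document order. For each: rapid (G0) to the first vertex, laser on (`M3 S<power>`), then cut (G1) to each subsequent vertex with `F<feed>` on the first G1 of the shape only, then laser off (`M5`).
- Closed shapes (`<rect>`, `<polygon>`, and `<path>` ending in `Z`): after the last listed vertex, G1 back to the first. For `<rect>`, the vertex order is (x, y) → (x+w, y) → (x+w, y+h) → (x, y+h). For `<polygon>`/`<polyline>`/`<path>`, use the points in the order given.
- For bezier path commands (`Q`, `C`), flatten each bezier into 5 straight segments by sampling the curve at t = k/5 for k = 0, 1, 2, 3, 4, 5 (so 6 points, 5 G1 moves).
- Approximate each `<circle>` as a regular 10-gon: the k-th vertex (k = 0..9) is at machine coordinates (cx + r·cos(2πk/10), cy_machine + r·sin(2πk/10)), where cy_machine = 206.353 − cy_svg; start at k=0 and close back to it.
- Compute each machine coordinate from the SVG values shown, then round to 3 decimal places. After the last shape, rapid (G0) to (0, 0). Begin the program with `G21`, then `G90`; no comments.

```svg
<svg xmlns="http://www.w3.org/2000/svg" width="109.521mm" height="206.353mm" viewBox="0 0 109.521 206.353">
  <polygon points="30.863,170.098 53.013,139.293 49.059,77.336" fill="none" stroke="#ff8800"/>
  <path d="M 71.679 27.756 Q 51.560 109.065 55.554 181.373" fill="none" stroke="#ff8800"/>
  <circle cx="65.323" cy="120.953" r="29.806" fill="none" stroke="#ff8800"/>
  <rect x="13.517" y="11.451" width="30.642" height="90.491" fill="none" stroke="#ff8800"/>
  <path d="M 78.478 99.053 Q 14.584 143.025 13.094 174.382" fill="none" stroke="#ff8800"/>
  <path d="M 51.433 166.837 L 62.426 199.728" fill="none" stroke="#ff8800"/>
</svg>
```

G21
G90
G0 X30.863 Y36.255
M3 S752
G1 X53.013 Y67.060 F1242
G1 X49.059 Y129.017
G1 X30.863 Y36.255
M5
G0 X71.679 Y178.597
M3 S752
G1 X64.596 Y146.433 F1242
G1 X59.442 Y114.990
G1 X56.217 Y84.267
G1 X54.921 Y54.263
G1 X55.554 Y24.980
M5
G0 X95.129 Y85.400
M3 S752
G1 X89.437 Y102.920 F1242
G1 X74.534 Y113.747
G1 X56.112 Y113.747
G1 X41.209 Y102.920
G1 X35.517 Y85.400
G1 X41.209 Y67.880
G1 X56.112 Y57.053
G1 X74.534 Y57.053
G1 X89.437 Y67.880
G1 X95.129 Y85.400
M5
G0 X13.517 Y194.902
M3 S752
G1 X44.159 Y194.902 F1242
G1 X44.159 Y104.411
G1 X13.517 Y104.411
G1 X13.517 Y194.902
M5
G0 X78.478 Y107.300
M3 S752
G1 X55.417 Y90.216 F1242
G1 X37.347 Y74.141
G1 X24.271 Y59.075
G1 X16.186 Y45.018
G1 X13.094 Y31.971
M5
G0 X51.433 Y39.516
M3 S752
G1 X62.426 Y6.625 F1242
M5
G0 X0.000 Y0.000

1 u = 1 mm; y_m = 206.353 − y.

[1] `<polygon>` closed polygon, #ff8800→cut S752 F1242: (30.863,36.255) → (53.013,67.060) → (49.059,129.017) → (30.863,36.255) (closed)

[2] `<path>` quadratic bezier, #ff8800→cut S752 F1242: (71.679,178.597) → (64.596,146.433) → (59.442,114.990) → (56.217,84.267) → (54.921,54.263) → (55.554,24.980)

[3] `<circle>` circle, #ff8800→cut S752 F1242: (95.129,85.400) → (89.437,102.920) → (74.534,113.747) → (56.112,113.747) → (41.209,102.920) → (35.517,85.400) → (41.209,67.880) → (56.112,57.053) → (74.534,57.053) → (89.437,67.880) → (95.129,85.400) (closed)

[4] `<rect>` rectangle, #ff8800→cut S752 F1242: (13.517,194.902) → (44.159,194.902) → (44.159,104.411) → (13.517,104.411) → (13.517,194.902) (closed)

[5] `<path>` quadratic bezier, #ff8800→cut S752 F1242: (78.478,107.300) → (55.417,90.216) → (37.347,74.141) → (24.271,59.075) → (16.186,45.018) → (13.094,31.971)

[6] `<path>` line segment, #ff8800→cut S752 F1242: (51.433,39.516) → (62.426,6.625)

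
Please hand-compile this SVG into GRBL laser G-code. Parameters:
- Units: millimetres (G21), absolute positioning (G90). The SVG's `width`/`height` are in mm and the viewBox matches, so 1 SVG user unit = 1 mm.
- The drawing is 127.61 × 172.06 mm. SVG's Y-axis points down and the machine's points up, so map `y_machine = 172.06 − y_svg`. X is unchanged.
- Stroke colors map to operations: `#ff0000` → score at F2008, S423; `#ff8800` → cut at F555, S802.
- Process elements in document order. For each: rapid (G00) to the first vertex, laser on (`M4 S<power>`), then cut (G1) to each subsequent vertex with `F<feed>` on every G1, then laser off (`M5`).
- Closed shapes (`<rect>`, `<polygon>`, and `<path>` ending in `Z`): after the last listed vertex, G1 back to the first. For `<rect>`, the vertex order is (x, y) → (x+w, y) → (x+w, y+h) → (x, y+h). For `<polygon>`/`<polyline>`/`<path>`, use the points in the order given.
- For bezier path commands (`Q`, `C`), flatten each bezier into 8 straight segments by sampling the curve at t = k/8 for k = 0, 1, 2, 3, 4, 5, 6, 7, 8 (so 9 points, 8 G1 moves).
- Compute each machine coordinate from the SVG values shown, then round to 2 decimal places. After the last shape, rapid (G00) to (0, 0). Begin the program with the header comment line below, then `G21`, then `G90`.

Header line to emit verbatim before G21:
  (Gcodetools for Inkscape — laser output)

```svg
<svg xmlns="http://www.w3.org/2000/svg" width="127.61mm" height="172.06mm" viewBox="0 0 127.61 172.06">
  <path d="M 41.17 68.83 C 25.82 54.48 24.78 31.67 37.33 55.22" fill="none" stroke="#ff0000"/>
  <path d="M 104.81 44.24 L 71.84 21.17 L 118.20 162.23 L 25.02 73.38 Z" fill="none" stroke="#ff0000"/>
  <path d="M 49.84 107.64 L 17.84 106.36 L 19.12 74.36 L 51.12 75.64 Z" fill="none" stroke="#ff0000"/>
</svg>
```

(Gcodetools for Inkscape — laser output)
G21
G90
G00 X41.17 Y103.23
M4 S423
G1 X36.08 Y108.90 F2008
G1 X32.33 Y114.72 F2008
G1 X29.90 Y120.05 F2008
G1 X28.79 Y124.25 F2008
G1 X28.98 Y126.67 F2008
G1 X30.48 Y126.67 F2008
G1 X33.26 Y123.61 F2008
G1 X37.33 Y116.84 F2008
M5
G00 X104.81 Y127.82
M4 S423
G1 X71.84 Y150.89 F2008
G1 X118.20 Y9.83 F2008
G1 X25.02 Y98.68 F2008
G1 X104.81 Y127.82 F2008
M5
G00 X49.84 Y64.42
M4 S423
G1 X17.84 Y65.70 F2008
G1 X19.12 Y97.70 F2008
G1 X51.12 Y96.42 F2008
G1 X49.84 Y64.42 F2008
M5
G00 X0.00 Y0.00

1 u = 1 mm; y_m = 172.06 − y.

[1] `<path>` cubic bezier, #ff0000→score S423 F2008: (41.17,103.23) → (36.08,108.90) → (32.33,114.72) → (29.90,120.05) → (28.79,124.25) → (28.98,126.67) → (30.48,126.67) → (33.26,123.61) → (37.33,116.84)

[2] `<path>` closed polygon, #ff0000→score S423 F2008: (104.81,127.82) → (71.84,150.89) → (118.20,9.83) → (25.02,98.68) → (104.81,127.82) (closed)

[3] `<path>` regular polygon, #ff0000→score S423 F2008: (49.84,64.42) → (17.84,65.70) → (19.12,97.70) → (51.12,96.42) → (49.84,64.42) (closed)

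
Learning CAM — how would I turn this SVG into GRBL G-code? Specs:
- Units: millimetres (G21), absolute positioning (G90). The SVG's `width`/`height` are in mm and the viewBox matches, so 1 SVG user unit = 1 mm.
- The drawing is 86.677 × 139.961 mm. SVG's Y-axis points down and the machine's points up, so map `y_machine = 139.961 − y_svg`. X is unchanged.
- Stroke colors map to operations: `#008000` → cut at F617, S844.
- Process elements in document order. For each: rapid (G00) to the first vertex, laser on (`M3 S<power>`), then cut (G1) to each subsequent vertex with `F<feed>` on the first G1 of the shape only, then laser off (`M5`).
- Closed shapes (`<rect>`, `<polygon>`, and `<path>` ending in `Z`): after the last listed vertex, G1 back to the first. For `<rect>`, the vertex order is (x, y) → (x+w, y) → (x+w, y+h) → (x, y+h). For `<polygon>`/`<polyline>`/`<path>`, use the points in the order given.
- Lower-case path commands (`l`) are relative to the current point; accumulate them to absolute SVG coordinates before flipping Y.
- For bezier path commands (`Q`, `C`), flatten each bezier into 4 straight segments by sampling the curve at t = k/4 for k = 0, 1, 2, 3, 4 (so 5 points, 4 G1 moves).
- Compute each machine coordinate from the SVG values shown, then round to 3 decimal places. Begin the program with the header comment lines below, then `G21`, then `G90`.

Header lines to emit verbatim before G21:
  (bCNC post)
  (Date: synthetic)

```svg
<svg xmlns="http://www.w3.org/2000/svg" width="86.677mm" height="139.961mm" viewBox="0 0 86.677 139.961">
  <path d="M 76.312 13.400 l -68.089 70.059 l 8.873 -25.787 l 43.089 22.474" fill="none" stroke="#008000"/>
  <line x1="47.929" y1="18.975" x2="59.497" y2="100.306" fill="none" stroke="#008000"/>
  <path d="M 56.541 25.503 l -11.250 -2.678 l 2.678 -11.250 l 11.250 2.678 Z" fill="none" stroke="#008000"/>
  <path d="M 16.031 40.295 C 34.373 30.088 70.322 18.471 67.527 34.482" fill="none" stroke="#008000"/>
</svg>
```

viewBox `0 0 86.677 139.961` with mm width/height → 1 unit = 1 mm. Flip: y_m = 139.961 − y_svg.

**Shape 1** — `<path>` open polyline, stroke `#008000` → cut (S844, F617). Machine vertices: (76.312,126.561) → (8.223,56.502) → (17.096,82.289) → (60.185,59.815). Open path.

**Shape 2** — `<line>` line segment, stroke `#008000` → cut (S844, F617). Machine vertices: (47.929,120.986) → (59.497,39.655). Open path.

**Shape 3** — `<path>` regular polygon, stroke `#008000` → cut (S844, F617). Machine vertices: (56.541,114.458) → (45.291,117.136) → (47.969,128.386) → (59.219,125.708) → (56.541,114.458). Closed: final G1 returns to the first vertex.

**Shape 4** — `<path>` cubic bezier, stroke `#008000` → cut (S844, F617). Control points (SVG): P0=(16.031,40.295), P1=(34.373,30.088), P2=(70.322,18.471), P3=(67.527,34.482); sampled at t=k/4. Machine vertices: (16.031,99.666) → (32.208,107.132) → (49.705,112.404) → (63.239,112.761) → (67.527,105.479). Open path.

(bCNC post)
(Date: synthetic)
G21
G90
G00 X76.312 Y126.561
M3 S844
G1 X8.223 Y56.502 F617
G1 X17.096 Y82.289
G1 X60.185 Y59.815
M5
G00 X47.929 Y120.986
M3 S844
G1 X59.497 Y39.655 F617
M5
G00 X56.541 Y114.458
M3 S844
G1 X45.291 Y117.136 F617
G1 X47.969 Y128.386
G1 X59.219 Y125.708
G1 X56.541 Y114.458
M5
G00 X16.031 Y99.666
M3 S844
G1 X32.208 Y107.132 F617
G1 X49.705 Y112.404
G1 X63.239 Y112.761
G1 X67.527 Y105.479
M5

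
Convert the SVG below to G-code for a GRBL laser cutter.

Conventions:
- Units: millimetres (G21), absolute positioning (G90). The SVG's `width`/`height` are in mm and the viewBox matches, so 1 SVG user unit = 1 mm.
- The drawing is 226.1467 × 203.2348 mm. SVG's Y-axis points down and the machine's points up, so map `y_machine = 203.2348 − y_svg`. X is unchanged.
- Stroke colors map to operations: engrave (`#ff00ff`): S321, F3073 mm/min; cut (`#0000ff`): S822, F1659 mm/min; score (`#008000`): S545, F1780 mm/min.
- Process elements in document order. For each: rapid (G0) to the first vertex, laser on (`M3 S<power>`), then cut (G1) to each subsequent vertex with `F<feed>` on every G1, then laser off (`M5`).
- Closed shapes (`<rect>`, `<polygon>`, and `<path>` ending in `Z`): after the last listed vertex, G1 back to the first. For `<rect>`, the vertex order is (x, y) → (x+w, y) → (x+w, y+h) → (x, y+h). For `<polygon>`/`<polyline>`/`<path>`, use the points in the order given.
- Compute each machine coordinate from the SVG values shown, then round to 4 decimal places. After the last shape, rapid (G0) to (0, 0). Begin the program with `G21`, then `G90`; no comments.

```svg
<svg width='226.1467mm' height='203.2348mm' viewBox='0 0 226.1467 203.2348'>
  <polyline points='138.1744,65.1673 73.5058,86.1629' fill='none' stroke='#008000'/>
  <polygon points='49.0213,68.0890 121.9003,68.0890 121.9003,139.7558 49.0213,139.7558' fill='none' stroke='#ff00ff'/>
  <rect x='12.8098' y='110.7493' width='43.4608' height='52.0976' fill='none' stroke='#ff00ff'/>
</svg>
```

G21
G90
G0 X138.1744 Y138.0675
M3 S545
G1 X73.5058 Y117.0719 F1780
M5
G0 X49.0213 Y135.1458
M3 S321
G1 X121.9003 Y135.1458 F3073
G1 X121.9003 Y63.4790 F3073
G1 X49.0213 Y63.4790 F3073
G1 X49.0213 Y135.1458 F3073
M5
G0 X12.8098 Y92.4855
M3 S321
G1 X56.2706 Y92.4855 F3073
G1 X56.2706 Y40.3879 F3073
G1 X12.8098 Y40.3879 F3073
G1 X12.8098 Y92.4855 F3073
M5
G0 X0.0000 Y0.0000

1 u = 1 mm; y_m = 203.2348 − y.

[1] `<polyline>` line segment, #008000→score S545 F1780: (138.1744,138.0675) → (73.5058,117.0719)

[2] `<polygon>` rectangle, #ff00ff→engrave S321 F3073: (49.0213,135.1458) → (121.9003,135.1458) → (121.9003,63.4790) → (49.0213,63.4790) → (49.0213,135.1458) (closed)

[3] `<rect>` rectangle, #ff00ff→engrave S321 F3073: (12.8098,92.4855) → (56.2706,92.4855) → (56.2706,40.3879) → (12.8098,40.3879) → (12.8098,92.4855) (closed)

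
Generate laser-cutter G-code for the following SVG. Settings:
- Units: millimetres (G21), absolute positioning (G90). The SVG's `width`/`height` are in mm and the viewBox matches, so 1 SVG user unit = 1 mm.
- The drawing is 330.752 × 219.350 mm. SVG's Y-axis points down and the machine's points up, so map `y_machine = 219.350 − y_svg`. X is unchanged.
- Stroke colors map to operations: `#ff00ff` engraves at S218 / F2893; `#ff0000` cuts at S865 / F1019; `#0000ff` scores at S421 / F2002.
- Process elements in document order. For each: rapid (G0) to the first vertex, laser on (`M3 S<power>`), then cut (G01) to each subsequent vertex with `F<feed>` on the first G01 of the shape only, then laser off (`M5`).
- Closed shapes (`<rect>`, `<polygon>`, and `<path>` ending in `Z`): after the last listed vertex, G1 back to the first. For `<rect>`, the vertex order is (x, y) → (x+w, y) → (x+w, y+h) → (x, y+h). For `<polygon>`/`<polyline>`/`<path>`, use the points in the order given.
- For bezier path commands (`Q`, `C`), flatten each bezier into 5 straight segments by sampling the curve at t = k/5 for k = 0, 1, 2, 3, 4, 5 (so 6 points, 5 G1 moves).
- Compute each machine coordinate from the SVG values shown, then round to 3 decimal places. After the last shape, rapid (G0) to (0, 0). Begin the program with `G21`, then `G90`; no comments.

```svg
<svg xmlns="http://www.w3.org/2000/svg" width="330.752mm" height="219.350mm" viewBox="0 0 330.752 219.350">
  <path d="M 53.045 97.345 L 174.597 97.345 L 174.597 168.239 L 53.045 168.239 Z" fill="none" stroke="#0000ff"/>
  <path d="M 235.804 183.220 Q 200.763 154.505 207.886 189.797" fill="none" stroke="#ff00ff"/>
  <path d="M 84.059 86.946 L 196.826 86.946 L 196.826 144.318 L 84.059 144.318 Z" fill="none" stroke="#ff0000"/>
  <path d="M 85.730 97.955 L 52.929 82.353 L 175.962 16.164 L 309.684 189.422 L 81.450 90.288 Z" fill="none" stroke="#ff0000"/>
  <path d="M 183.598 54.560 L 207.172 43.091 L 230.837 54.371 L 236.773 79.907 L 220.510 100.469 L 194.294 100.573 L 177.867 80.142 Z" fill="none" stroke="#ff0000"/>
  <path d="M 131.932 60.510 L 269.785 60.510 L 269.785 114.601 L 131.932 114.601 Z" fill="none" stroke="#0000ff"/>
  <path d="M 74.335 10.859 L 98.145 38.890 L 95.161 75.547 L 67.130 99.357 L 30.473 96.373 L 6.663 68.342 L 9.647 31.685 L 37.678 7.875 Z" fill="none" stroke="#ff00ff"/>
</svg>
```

viewBox `0 0 330.752 219.350` with mm width/height → 1 unit = 1 mm. Flip: y_m = 219.350 − y_svg.

**Shape 1** — `<path>` rectangle, stroke `#0000ff` → score (S421, F2002). Machine vertices: (53.045,122.005) → (174.597,122.005) → (174.597,51.111) → (53.045,51.111) → (53.045,122.005). Closed: final G1 returns to the first vertex.

**Shape 2** — `<path>` quadratic bezier, stroke `#ff00ff` → engrave (S218, F2893). Control points (SVG): P0=(235.804,183.220), P1=(200.763,154.505), P2=(207.886,189.797); sampled at t=k/5. Machine vertices: (235.804,36.130) → (223.474,45.056) → (214.517,48.861) → (208.934,47.545) → (206.723,41.110) → (207.886,29.553). Open path.

**Shape 3** — `<path>` rectangle, stroke `#ff0000` → cut (S865, F1019). Machine vertices: (84.059,132.404) → (196.826,132.404) → (196.826,75.032) → (84.059,75.032) → (84.059,132.404). Closed: final G1 returns to the first vertex.

**Shape 4** — `<path>` closed polygon, stroke `#ff0000` → cut (S865, F1019). Machine vertices: (85.730,121.395) → (52.929,136.997) → (175.962,203.186) → (309.684,29.928) → (81.450,129.062) → (85.730,121.395). Closed: final G1 returns to the first vertex.

**Shape 5** — `<path>` regular polygon, stroke `#ff0000` → cut (S865, F1019). Machine vertices: (183.598,164.790) → (207.172,176.259) → (230.837,164.979) → (236.773,139.443) → (220.510,118.881) → (194.294,118.777) → (177.867,139.208) → (183.598,164.790). Closed: final G1 returns to the first vertex.

**Shape 6** — `<path>` rectangle, stroke `#0000ff` → score (S421, F2002). Machine vertices: (131.932,158.840) → (269.785,158.840) → (269.785,104.749) → (131.932,104.749) → (131.932,158.840). Closed: final G1 returns to the first vertex.

**Shape 7** — `<path>` regular polygon, stroke `#ff00ff` → engrave (S218, F2893). Machine vertices: (74.335,208.491) → (98.145,180.460) → (95.161,143.803) → (67.130,119.993) → (30.473,122.977) → (6.663,151.008) → (9.647,187.665) → (37.678,211.475) → (74.335,208.491). Closed: final G1 returns to the first vertex.

G21
G90
G0 X53.045 Y122.005
M3 S421
G01 X174.597 Y122.005 F2002
G01 X174.597 Y51.111
G01 X53.045 Y51.111
G01 X53.045 Y122.005
M5
G0 X235.804 Y36.130
M3 S218
G01 X223.474 Y45.056 F2893
G01 X214.517 Y48.861
G01 X208.934 Y47.545
G01 X206.723 Y41.110
G01 X207.886 Y29.553
M5
G0 X84.059 Y132.404
M3 S865
G01 X196.826 Y132.404 F1019
G01 X196.826 Y75.032
G01 X84.059 Y75.032
G01 X84.059 Y132.404
M5
G0 X85.730 Y121.395
M3 S865
G01 X52.929 Y136.997 F1019
G01 X175.962 Y203.186
G01 X309.684 Y29.928
G01 X81.450 Y129.062
G01 X85.730 Y121.395
M5
G0 X183.598 Y164.790
M3 S865
G01 X207.172 Y176.259 F1019
G01 X230.837 Y164.979
G01 X236.773 Y139.443
G01 X220.510 Y118.881
G01 X194.294 Y118.777
G01 X177.867 Y139.208
G01 X183.598 Y164.790
M5
G0 X131.932 Y158.840
M3 S421
G01 X269.785 Y158.840 F2002
G01 X269.785 Y104.749
G01 X131.932 Y104.749
G01 X131.932 Y158.840
M5
G0 X74.335 Y208.491
M3 S218
G01 X98.145 Y180.460 F2893
G01 X95.161 Y143.803
G01 X67.130 Y119.993
G01 X30.473 Y122.977
G01 X6.663 Y151.008
G01 X9.647 Y187.665
G01 X37.678 Y211.475
G01 X74.335 Y208.491
M5
G0 X0.000 Y0.000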